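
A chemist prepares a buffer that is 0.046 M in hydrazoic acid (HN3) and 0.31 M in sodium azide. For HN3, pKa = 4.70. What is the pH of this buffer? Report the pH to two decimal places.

pH = 5.53

Using pH = pKa + log([base]/[acid]) with [base]/[acid] = 0.31/0.046:
pH = 4.70 + (+0.829) = 5.53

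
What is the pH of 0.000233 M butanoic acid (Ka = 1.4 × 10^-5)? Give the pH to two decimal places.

pH = 4.30

CH3(CH2)2COOH ⇌ CH3(CH2)2COO- + H+
Ka = [H+]²/(0.000233 − [H+]) = 1.4 × 10^-5
The 5% rule fails; solving [H+]² + Ka·[H+] − Ka·C₀ = 0 exactly:
[H+] = [−1.4e-05 + √(1.4e-05² + 1.3e-08)]/2 = 5.05 × 10^-5 M
pH = −log(5.05 × 10^-5) = 4.30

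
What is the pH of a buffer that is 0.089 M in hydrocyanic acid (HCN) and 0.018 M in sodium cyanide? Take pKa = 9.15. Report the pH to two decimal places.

pH = 8.46

Using pH = pKa + log([base]/[acid]) with [base]/[acid] = 0.018/0.089:
pH = 9.15 + (-0.694) = 8.46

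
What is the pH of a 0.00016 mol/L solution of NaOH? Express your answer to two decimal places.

pH = 10.20

NaOH is a strong base; [OH-] = 0.00016 M.
pOH = -log(0.00016) = 3.80
pH = 14.00 - 3.80 = 10.20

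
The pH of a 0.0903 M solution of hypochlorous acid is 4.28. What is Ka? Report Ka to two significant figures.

Ka = 3.1 × 10^-8

[H+] = 10^(-4.28) = 5.25 × 10^-5 M
At equilibrium [HA] = 0.0903 − 5.25 × 10^-5 = 9.02 × 10^-2 M
Ka = [H+][A-]/[HA] = (5.25 × 10^-5)² / 9.02 × 10^-2 = 3.1 × 10^-8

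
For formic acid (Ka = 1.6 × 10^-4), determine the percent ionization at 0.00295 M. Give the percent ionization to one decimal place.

HCOOH ⇌ HCOO- + H+; let x = [H+] at equilibrium.
Ka = x²/(C₀ − x); solving the quadratic gives x = 6.12 × 10^-4 M.
Fraction ionized = 6.12 × 10^-4 / 0.00295 = 0.2075 → 20.7%

20.7%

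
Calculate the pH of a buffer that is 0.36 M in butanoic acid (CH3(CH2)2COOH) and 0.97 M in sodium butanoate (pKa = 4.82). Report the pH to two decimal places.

pH = pKa + log([A⁻]/[HA]) = 4.82 + log(0.97/0.36)
pH = 4.82 + (+0.430) = 5.25

pH = 5.25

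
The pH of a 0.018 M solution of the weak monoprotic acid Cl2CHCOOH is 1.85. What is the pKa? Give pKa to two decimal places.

[H+] = 10^(-1.85) = 1.41 × 10^-2 M
At equilibrium [HA] = 0.018 − 1.41 × 10^-2 = 3.90 × 10^-3 M
Ka = [H+][A-]/[HA] = (1.41 × 10^-2)² / 3.90 × 10^-3 = 5.10 × 10^-2
pKa = -log(5.10 × 10^-2) = 1.29

pKa = 1.29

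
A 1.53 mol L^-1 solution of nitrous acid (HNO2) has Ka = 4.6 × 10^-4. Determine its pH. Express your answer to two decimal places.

HNO2 ⇌ NO2- + H+
From the ICE table, Ka = [H+]²/(1.53 − [H+]) = 4.6 × 10^-4.
Since Ka ≪ C₀, [H+] ≈ √(Ka·C₀) = 2.65 × 10^-2 M.
pH = −log(2.65 × 10^-2) = 1.58

pH = 1.58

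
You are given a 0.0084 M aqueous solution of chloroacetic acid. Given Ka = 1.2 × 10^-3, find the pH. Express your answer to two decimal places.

ClCH2COOH ⇌ ClCH2COO- + H+
From the ICE table, Ka = x²/(0.0084 − x) = 1.2 × 10^-3.
The 5% rule fails; solving x² + Ka·x − Ka·C₀ = 0 exactly:
x = (−Ka + √(Ka² + 4·Ka·C₀))/2 = 2.63 × 10^-3 M
pH = −log[H+] = −log(2.63 × 10^-3) = 2.58

pH = 2.58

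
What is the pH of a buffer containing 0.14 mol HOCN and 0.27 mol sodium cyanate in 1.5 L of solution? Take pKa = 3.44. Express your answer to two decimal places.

pH = 3.73

Using pH = pKa + log([base]/[acid]) with [base]/[acid] = 0.27/0.14:
pH = 3.44 + (+0.285) = 3.73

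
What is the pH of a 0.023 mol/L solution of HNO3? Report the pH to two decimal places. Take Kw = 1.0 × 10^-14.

HNO3 is a strong acid and dissociates completely, so [H+] = 0.023 M.
pH = -log(0.023) = 1.64

pH = 1.64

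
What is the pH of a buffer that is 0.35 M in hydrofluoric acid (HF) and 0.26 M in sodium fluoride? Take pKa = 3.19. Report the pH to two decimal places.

Using pH = pKa + log([base]/[acid]) with [base]/[acid] = 0.26/0.35:
pH = 3.19 + (-0.129) = 3.06

pH = 3.06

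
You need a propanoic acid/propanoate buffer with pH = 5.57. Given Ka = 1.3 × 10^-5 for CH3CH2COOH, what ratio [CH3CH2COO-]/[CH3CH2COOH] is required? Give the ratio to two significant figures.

pKa = -log(1.3 × 10^-5) = 4.886
pH = pKa + log(r) ⇒ log(r) = 5.57 − 4.886 = +0.684
r = [CH3CH2COO-]/[CH3CH2COOH] = 10^(+0.684) = 4.83

ratio = 4.8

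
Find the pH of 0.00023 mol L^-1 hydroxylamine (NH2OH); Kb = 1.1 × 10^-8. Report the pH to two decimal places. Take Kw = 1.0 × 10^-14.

NH2OH + H2O ⇌ NH3OH+ + OH-
Let x = [OH-] at equilibrium. Kb = x²/(0.00023 − x).
Assume x ≪ 0.00023: x ≈ √(1.1 × 10^-8 × 0.00023) = 1.59 × 10^-6 M
Check: 0.69% ionized — well under 5%, approximation valid.
pOH = 5.80, so pH = 14.00 − pOH = 8.20

pH = 8.20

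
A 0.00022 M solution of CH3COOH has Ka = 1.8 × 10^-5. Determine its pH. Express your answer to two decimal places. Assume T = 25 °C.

pH = 4.26

CH3COOH ⇌ CH3COO- + H+
Ka = [H+]²/(0.00022 − [H+]) = 1.8 × 10^-5
Here C₀/Ka ≈ 12.2, so the small-[H+] approximation fails. Use the quadratic:
[H+] = [−1.8e-05 + √(1.8e-05² + 1.58e-08)]/2 = 5.46 × 10^-5 M
pH = −log[H+] = −log(5.46 × 10^-5) = 4.26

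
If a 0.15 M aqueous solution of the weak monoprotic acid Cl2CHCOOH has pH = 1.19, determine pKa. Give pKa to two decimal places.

pKa = 1.31

[H+] = 10^(-1.19) = 6.46 × 10^-2 M
At equilibrium [HA] = 0.15 − 6.46 × 10^-2 = 8.54 × 10^-2 M
Ka = [H+][A-]/[HA] = (6.46 × 10^-2)² / 8.54 × 10^-2 = 4.89 × 10^-2
pKa = -log(4.89 × 10^-2) = 1.31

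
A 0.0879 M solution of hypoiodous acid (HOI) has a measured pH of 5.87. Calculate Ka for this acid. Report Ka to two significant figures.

[H+] = 10^(-5.87) = 1.35 × 10^-6 M
At equilibrium [HA] = 0.0879 − 1.35 × 10^-6 = 8.79 × 10^-2 M
Ka = [H+][A-]/[HA] = (1.35 × 10^-6)² / 8.79 × 10^-2 = 2.1 × 10^-11

Ka = 2.1 × 10^-11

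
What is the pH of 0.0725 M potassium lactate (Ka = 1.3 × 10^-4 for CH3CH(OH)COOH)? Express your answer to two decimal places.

pH = 8.37

CH3CH(OH)COO- is the conjugate base of the weak acid CH3CH(OH)COOH.
Kb = Kw/Ka = 1.0×10^-14 / 1.3 × 10^-4 = 7.69 × 10^-11
Let x = [OH-] at equilibrium. Kb = x²/(0.0725 − x).
Since Kb ≪ C₀, x ≈ √(Kb·C₀) = 2.36 × 10^-6 M.
Check: 0.0033% ionized — well under 5%, approximation valid.
pOH = −log(2.36 × 10^-6) = 5.63; pH = 14.00 − 5.63 = 8.37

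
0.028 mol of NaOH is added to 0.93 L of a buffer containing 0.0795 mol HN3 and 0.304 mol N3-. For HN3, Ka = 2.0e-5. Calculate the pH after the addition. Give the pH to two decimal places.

OH- converts HN3 to N3-: HN3 → 0.0515 mol, N3- → 0.332 mol.
pKa = −log(2.0 × 10^-5) = 4.699
pH = pKa + log([A⁻]/[HA]) = 4.699 + log(0.332/0.0515) = 4.699 +0.809

pH = 5.51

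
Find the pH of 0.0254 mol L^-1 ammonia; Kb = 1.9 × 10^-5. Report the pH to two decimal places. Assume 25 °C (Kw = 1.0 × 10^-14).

NH3 + H2O ⇌ NH4+ + OH-
Kb = [OH-]²/(0.0254 − [OH-]) = 1.9 × 10^-5
Assume [OH-] ≪ 0.0254: [OH-] ≈ √(1.9 × 10^-5 × 0.0254) = 6.95 × 10^-4 M
Check: 2.7% ionized — well under 5%, approximation valid.
pOH = −log(6.95 × 10^-4) = 3.16; pH = 14.00 − 3.16 = 10.84

pH = 10.84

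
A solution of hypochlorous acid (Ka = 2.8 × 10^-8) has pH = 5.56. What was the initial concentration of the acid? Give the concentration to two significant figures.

[H+] = 10^(-5.56) = 2.75 × 10^-6 M = x
Ka = x²/(C₀ − x) ⇒ C₀ = x + x²/Ka
C₀ = 2.75 × 10^-6 + (2.75 × 10^-6)²/(2.8 × 10^-8) = 2.73 × 10^-4 M

C₀ = 2.7 × 10^-4 M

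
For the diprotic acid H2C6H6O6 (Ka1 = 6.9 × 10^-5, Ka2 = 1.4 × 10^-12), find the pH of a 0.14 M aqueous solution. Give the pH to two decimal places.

pH = 2.51

Ka1 ≫ Ka2, so treat the first dissociation as the only significant source of H+.
Ka1 = x²/(0.14 − x) = 6.9 × 10^-5
x ≈ √(6.9 × 10^-5 × 0.14) = 3.11 × 10^-3 M
pH = −log(3.11 × 10^-3) = 2.51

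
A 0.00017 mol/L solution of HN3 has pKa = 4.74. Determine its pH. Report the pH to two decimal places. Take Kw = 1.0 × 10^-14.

pH = 4.33

HN3 ⇌ N3- + H+
Ka = 10^(−4.74) = 1.82 × 10^-5
Ka = [H+]²/(0.00017 − [H+]) = 1.82 × 10^-5
[H+] is not negligible relative to C₀; solve [H+]² + 1.82e-05·[H+] − 3.09e-09 = 0.
[H+] = (−Ka + √(Ka² + 4·Ka·C₀))/2 = 4.73 × 10^-5 M
pH = −log(4.73 × 10^-5) = 4.33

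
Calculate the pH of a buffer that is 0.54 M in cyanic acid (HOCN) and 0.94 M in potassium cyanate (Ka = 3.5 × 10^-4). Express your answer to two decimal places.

pKa = −log(3.5 × 10^-4) = 3.456
Henderson–Hasselbalch: pH = pKa + log([OCN-]/[HOCN]) = 3.456 + log(0.94/0.54)
pH = 3.456 + (+0.241) = 3.70

pH = 3.70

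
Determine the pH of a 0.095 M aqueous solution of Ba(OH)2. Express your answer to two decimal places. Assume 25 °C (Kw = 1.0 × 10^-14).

pH = 13.28

Ba(OH)2 is a strong base (each formula unit releases 2 OH-); [OH-] = 0.19 M.
pOH = -log(0.19) = 0.72
pH = 14.00 - 0.72 = 13.28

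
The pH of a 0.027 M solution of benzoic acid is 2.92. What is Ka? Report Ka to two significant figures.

Ka = 5.6 × 10^-5

[H+] = 10^(-2.92) = 1.20 × 10^-3 M
At equilibrium [HA] = 0.027 − 1.20 × 10^-3 = 2.58 × 10^-2 M
Ka = [H+][A-]/[HA] = (1.20 × 10^-3)² / 2.58 × 10^-2 = 5.6 × 10^-5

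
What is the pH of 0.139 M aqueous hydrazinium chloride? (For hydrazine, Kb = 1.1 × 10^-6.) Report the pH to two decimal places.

N2H5+ is the conjugate acid of the weak base N2H4.
Ka = Kw/Kb = 1.0×10^-14 / 1.1 × 10^-6 = 9.09 × 10^-9
Ka = x²/(0.139 − x) = 9.09 × 10^-9
Neglecting x in the denominator: x = √(9.09 × 10^-9 × 0.139) = 3.55 × 10^-5 M
Check: 0.026% ionized — well under 5%, approximation valid.
pH = −log(3.55 × 10^-5) = 4.45

pH = 4.45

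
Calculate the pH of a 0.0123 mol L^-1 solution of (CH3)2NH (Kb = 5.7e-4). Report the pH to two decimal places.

pH = 11.38

(CH3)2NH + H2O ⇌ (CH3)2NH2+ + OH-
From the ICE table, Kb = [OH-]²/(0.0123 − [OH-]) = 5.7 × 10^-4.
The 5% rule fails; solving [OH-]² + Kb·[OH-] − Kb·C₀ = 0 exactly:
[OH-] = (−Kb + √(Kb² + 4·Kb·C₀))/2 = 2.38 × 10^-3 M
pOH = 2.62, so pH = 14.00 − pOH = 11.38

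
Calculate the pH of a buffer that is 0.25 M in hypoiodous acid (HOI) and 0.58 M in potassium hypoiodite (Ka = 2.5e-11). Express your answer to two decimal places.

pH = 10.97

pKa = −log(2.5 × 10^-11) = 10.602
pH = pKa + log([A⁻]/[HA]) = 10.602 + log(0.58/0.25)
pH = 10.602 + (+0.365) = 10.97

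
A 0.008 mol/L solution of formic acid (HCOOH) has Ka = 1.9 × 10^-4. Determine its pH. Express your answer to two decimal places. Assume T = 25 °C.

pH = 2.94

HCOOH ⇌ HCOO- + H+
From the ICE table, Ka = x²/(0.008 − x) = 1.9 × 10^-4.
The 5% rule fails; solving x² + Ka·x − Ka·C₀ = 0 exactly:
x = (−Ka + √(Ka² + 4·Ka·C₀))/2 = 1.14 × 10^-3 M
pH = −log[H+] = −log(1.14 × 10^-3) = 2.94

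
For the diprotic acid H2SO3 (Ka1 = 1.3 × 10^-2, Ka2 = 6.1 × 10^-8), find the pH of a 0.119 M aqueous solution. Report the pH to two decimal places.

Ka1 ≫ Ka2, so treat the first dissociation as the only significant source of H+.
Ka1 = x²/(0.119 − x) = 1.3 × 10^-2
Solving the quadratic: x = (−Ka1 + √(Ka1² + 4·Ka1·C₀))/2 = 3.34 × 10^-2 M
pH = −log(3.34 × 10^-2) = 1.48

pH = 1.48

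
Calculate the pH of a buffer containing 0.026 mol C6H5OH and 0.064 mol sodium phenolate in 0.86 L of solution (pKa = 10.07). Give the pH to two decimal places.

Using pH = pKa + log([base]/[acid]) with [base]/[acid] = 0.064/0.026:
pH = 10.07 + (+0.391) = 10.46

pH = 10.46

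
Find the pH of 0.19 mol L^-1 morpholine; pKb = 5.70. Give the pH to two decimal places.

pH = 10.79

C4H8ONH + H2O ⇌ C4H8ONH2+ + OH-
Kb = 10^(−5.70) = 2.00 × 10^-6
From the ICE table, Kb = x²/(0.19 − x) = 2.00 × 10^-6.
Neglecting x in the denominator: x = √(2.00 × 10^-6 × 0.19) = 6.16 × 10^-4 M
(x/C₀ = 0.32% < 5%, so the approximation holds.)
pOH = 3.21, so pH = 14.00 − pOH = 10.79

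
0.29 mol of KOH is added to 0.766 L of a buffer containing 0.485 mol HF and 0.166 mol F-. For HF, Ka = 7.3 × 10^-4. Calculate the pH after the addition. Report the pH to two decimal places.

pH = 3.51

After neutralization: n(HF) = 0.195 mol, n(F-) = 0.456 mol.
pKa = −log(7.3 × 10^-4) = 3.137
Henderson–Hasselbalch with mole ratio 0.456/0.195: pH = 3.137 + (+0.369)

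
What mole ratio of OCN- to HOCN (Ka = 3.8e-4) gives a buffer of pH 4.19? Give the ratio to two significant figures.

pKa = -log(3.8 × 10^-4) = 3.420
pH = pKa + log(r) ⇒ log(r) = 4.19 − 3.420 = +0.770
r = [OCN-]/[HOCN] = 10^(+0.770) = 5.89

ratio = 5.9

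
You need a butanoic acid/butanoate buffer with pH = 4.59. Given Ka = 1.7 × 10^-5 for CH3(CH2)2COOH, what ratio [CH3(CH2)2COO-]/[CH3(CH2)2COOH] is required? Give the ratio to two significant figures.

pKa = -log(1.7 × 10^-5) = 4.770
pH = pKa + log(r) ⇒ log(r) = 4.59 − 4.770 = -0.180
r = [CH3(CH2)2COO-]/[CH3(CH2)2COOH] = 10^(-0.180) = 0.661

ratio = 0.66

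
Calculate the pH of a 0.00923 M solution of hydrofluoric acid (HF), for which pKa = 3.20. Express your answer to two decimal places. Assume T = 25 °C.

HF ⇌ F- + H+
Ka = 10^(−3.20) = 6.31 × 10^-4
Ka = x²/(0.00923 − x) = 6.31 × 10^-4
The 5% rule fails; solving x² + Ka·x − Ka·C₀ = 0 exactly:
x = (−Ka + √(Ka² + 4·Ka·C₀))/2 = 2.12 × 10^-3 M
pH = −log(2.12 × 10^-3) = 2.67

pH = 2.67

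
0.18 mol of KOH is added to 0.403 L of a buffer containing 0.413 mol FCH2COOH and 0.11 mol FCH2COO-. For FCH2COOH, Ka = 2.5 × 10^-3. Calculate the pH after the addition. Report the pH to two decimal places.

pH = 2.70

OH- converts FCH2COOH to FCH2COO-: FCH2COOH → 0.233 mol, FCH2COO- → 0.29 mol.
pKa = −log(2.5 × 10^-3) = 2.602
Henderson–Hasselbalch with mole ratio 0.29/0.233: pH = 2.602 + (+0.095)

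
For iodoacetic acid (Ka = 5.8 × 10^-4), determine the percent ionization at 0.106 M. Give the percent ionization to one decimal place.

7.1%

ICH2COOH ⇌ ICH2COO- + H+; let x = [H+] at equilibrium.
Ka = x²/(C₀ − x); solving the quadratic gives x = 7.56 × 10^-3 M.
% ionization = x/C₀ × 100% = 7.56 × 10^-3/0.106 × 100% = 7.1%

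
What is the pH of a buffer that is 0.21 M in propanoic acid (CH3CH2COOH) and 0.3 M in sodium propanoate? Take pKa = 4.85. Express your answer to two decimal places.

pH = pKa + log([A⁻]/[HA]) = 4.85 + log(0.3/0.21)
pH = 4.85 + (+0.155) = 5.00

pH = 5.00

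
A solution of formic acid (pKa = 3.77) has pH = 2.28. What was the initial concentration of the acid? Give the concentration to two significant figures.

C₀ = 1.7 × 10^-1 M

[H+] = 10^(-2.28) = 5.25 × 10^-3 M = x
Ka = 10^(−3.77) = 1.70 × 10^-4
Ka = x²/(C₀ − x) ⇒ C₀ = x + x²/Ka
C₀ = 5.25 × 10^-3 + (5.25 × 10^-3)²/(1.70 × 10^-4) = 1.67 × 10^-1 M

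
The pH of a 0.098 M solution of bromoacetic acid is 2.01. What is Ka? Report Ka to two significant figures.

[H+] = 10^(-2.01) = 9.77 × 10^-3 M
At equilibrium [HA] = 0.098 − 9.77 × 10^-3 = 8.82 × 10^-2 M
Ka = [H+][A-]/[HA] = (9.77 × 10^-3)² / 8.82 × 10^-2 = 1.1 × 10^-3

Ka = 1.1 × 10^-3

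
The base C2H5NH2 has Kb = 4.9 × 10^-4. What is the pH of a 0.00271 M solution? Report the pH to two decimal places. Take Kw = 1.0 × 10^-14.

C2H5NH2 + H2O ⇌ C2H5NH3+ + OH-
From the ICE table, Kb = [OH-]²/(0.00271 − [OH-]) = 4.9 × 10^-4.
[OH-] is not negligible relative to C₀; solve [OH-]² + 0.00049·[OH-] − 1.33e-06 = 0.
[OH-] = (−Kb + √(Kb² + 4·Kb·C₀))/2 = 9.33 × 10^-4 M
pOH = −log(9.33 × 10^-4) = 3.03; pH = 14.00 − 3.03 = 10.97

pH = 10.97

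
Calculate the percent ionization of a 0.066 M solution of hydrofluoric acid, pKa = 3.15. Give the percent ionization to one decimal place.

HF ⇌ F- + H+; let x = [H+] at equilibrium.
Ka = 10^(−3.15) = 7.08 × 10^-4
Solve x² + 0.000708x − 4.67e-05 = 0 → x = 6.49 × 10^-3 M
Fraction ionized = 6.49 × 10^-3 / 0.066 = 0.0983 → 9.8%

9.8%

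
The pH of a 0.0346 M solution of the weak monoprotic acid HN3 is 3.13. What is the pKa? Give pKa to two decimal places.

[H+] = 10^(-3.13) = 7.41 × 10^-4 M
At equilibrium [HA] = 0.0346 − 7.41 × 10^-4 = 3.39 × 10^-2 M
Ka = [H+][A-]/[HA] = (7.41 × 10^-4)² / 3.39 × 10^-2 = 1.62 × 10^-5
pKa = -log(1.62 × 10^-5) = 4.79

pKa = 4.79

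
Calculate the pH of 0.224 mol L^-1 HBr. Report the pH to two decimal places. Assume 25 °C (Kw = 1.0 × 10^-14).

HBr is a strong acid and dissociates completely, so [H+] = 0.224 M.
pH = -log(0.224) = 0.65

pH = 0.65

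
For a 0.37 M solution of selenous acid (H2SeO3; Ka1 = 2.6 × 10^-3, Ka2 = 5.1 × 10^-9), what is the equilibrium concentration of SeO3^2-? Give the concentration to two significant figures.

First ionization gives [H+] ≈ [HSeO3-] = 2.97 × 10^-2 M.
Second step: Ka2 = [H+][SeO3^2-]/[HSeO3-] ≈ [SeO3^2-] (since [H+] ≈ [HSeO3-]).
So [SeO3^2-] ≈ Ka2.

5.1 × 10^-9 M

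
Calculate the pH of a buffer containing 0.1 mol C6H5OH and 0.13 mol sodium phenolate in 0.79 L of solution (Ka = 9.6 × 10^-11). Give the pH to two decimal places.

pKa = −log(9.6 × 10^-11) = 10.018
Henderson–Hasselbalch: pH = pKa + log([C6H5O-]/[C6H5OH]) = 10.018 + log(0.13/0.1)
pH = 10.018 + (+0.114) = 10.13

pH = 10.13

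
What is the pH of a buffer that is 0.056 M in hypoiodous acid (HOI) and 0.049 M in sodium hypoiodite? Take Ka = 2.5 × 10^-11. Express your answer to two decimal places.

pKa = −log(2.5 × 10^-11) = 10.602
Henderson–Hasselbalch: pH = pKa + log([OI-]/[HOI]) = 10.602 + log(0.049/0.056)
pH = 10.602 + (-0.058) = 10.54

pH = 10.54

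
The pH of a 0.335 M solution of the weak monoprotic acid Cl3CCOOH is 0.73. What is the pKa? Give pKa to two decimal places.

[H+] = 10^(-0.73) = 1.86 × 10^-1 M
At equilibrium [HA] = 0.335 − 1.86 × 10^-1 = 1.49 × 10^-1 M
Ka = [H+][A-]/[HA] = (1.86 × 10^-1)² / 1.49 × 10^-1 = 2.32 × 10^-1
pKa = -log(2.32 × 10^-1) = 0.63

pKa = 0.63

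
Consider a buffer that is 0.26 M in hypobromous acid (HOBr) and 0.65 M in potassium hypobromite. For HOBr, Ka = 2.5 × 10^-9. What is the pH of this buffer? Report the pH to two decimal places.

pKa = −log(2.5 × 10^-9) = 8.602
Using pH = pKa + log([base]/[acid]) with [base]/[acid] = 0.65/0.26:
pH = 8.602 + (+0.398) = 9.00

pH = 9.00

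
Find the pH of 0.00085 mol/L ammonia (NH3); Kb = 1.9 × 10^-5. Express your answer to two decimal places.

pH = 10.07

NH3 + H2O ⇌ NH4+ + OH-
From the ICE table, Kb = [OH-]²/(0.00085 − [OH-]) = 1.9 × 10^-5.
[OH-] is not negligible relative to C₀; solve [OH-]² + 1.9e-05·[OH-] − 1.61e-08 = 0.
[OH-] = (−Kb + √(Kb² + 4·Kb·C₀))/2 = 1.18 × 10^-4 M
pOH = 3.93, so pH = 14.00 − pOH = 10.07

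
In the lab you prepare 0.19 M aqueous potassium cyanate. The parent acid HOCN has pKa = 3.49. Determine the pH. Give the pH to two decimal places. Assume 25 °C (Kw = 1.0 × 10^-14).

OCN- is the conjugate base of the weak acid HOCN.
Ka = 10^(−3.49) = 3.24 × 10^-4
Kb = Kw/Ka = 1.0×10^-14 / 3.24 × 10^-4 = 3.09 × 10^-11
Kb = x²/(0.19 − x) = 3.09 × 10^-11
Assume x ≪ 0.19: x ≈ √(3.09 × 10^-11 × 0.19) = 2.42 × 10^-6 M
pOH = 5.62, so pH = 14.00 − pOH = 8.38

pH = 8.38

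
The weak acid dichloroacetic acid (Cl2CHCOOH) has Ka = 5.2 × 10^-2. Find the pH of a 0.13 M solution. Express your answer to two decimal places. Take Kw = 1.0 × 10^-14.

Cl2CHCOOH ⇌ Cl2CHCOO- + H+
Ka = x²/(0.13 − x) = 5.2 × 10^-2
The 5% rule fails; solving x² + Ka·x − Ka·C₀ = 0 exactly:
x = (−Ka + √(Ka² + 4·Ka·C₀))/2 = 6.02 × 10^-2 M
pH = −log[H+] = −log(6.02 × 10^-2) = 1.22

pH = 1.22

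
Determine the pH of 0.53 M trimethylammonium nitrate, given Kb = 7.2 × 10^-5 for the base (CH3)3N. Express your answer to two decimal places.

(CH3)3NH+ is the conjugate acid of the weak base (CH3)3N.
Ka = Kw/Kb = 1.0×10^-14 / 7.2 × 10^-5 = 1.39 × 10^-10
From the ICE table, Ka = [H+]²/(0.53 − [H+]) = 1.39 × 10^-10.
Since Ka ≪ C₀, [H+] ≈ √(Ka·C₀) = 8.58 × 10^-6 M.
pH = −log(8.58 × 10^-6) = 5.07

pH = 5.07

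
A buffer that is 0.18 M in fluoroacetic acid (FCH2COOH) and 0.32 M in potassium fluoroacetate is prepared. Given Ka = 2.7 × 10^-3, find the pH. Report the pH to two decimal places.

pKa = −log(2.7 × 10^-3) = 2.569
pH = pKa + log([A⁻]/[HA]) = 2.569 + log(0.32/0.18)
pH = 2.569 + (+0.250) = 2.82

pH = 2.82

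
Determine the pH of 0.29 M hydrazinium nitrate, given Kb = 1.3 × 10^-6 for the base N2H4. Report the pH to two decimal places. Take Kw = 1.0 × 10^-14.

pH = 4.33

N2H5+ is the conjugate acid of the weak base N2H4.
Ka = Kw/Kb = 1.0×10^-14 / 1.3 × 10^-6 = 7.69 × 10^-9
From the ICE table, Ka = x²/(0.29 − x) = 7.69 × 10^-9.
Neglecting x in the denominator: x = √(7.69 × 10^-9 × 0.29) = 4.72 × 10^-5 M
pH = −log[H+] = −log(4.72 × 10^-5) = 4.33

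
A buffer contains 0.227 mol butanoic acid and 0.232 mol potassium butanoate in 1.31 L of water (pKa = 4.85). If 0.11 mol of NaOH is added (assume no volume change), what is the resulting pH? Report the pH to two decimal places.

OH- converts CH3(CH2)2COOH to CH3(CH2)2COO-: CH3(CH2)2COOH → 0.117 mol, CH3(CH2)2COO- → 0.342 mol.
Henderson–Hasselbalch with mole ratio 0.342/0.117: pH = 4.85 + (+0.466)

pH = 5.32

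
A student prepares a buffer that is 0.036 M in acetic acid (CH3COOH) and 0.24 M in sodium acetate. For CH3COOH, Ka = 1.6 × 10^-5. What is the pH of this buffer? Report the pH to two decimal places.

pH = 5.62

pKa = −log(1.6 × 10^-5) = 4.796
Using pH = pKa + log([base]/[acid]) with [base]/[acid] = 0.24/0.036:
pH = 4.796 + (+0.824) = 5.62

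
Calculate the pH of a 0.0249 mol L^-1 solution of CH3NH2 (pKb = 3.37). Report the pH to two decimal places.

CH3NH2 + H2O ⇌ CH3NH3+ + OH-
Kb = 10^(−3.37) = 4.27 × 10^-4
Let x = [OH-] at equilibrium. Kb = x²/(0.0249 − x).
The 5% rule fails; solving x² + Kb·x − Kb·C₀ = 0 exactly:
x = (−Kb + √(Kb² + 4·Kb·C₀))/2 = 3.05 × 10^-3 M
pOH = −log(3.05 × 10^-3) = 2.52; pH = 14.00 − 2.52 = 11.48

pH = 11.48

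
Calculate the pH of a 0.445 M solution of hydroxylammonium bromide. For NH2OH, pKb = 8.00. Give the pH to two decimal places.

pH = 3.18

NH3OH+ is the conjugate acid of the weak base NH2OH.
Kb = 10^(−8.00) = 1.00 × 10^-8
Ka = Kw/Kb = 1.0×10^-14 / 1.00 × 10^-8 = 1.00 × 10^-6
Let x = [H+] at equilibrium. Ka = x²/(0.445 − x).
Neglecting x in the denominator: x = √(1.00 × 10^-6 × 0.445) = 6.67 × 10^-4 M
Check: 0.15% ionized — well under 5%, approximation valid.
pH = −log(6.67 × 10^-4) = 3.18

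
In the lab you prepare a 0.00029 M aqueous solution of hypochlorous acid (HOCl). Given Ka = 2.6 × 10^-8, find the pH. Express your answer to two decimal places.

pH = 5.56

HOCl ⇌ OCl- + H+
From the ICE table, Ka = [H+]²/(0.00029 − [H+]) = 2.6 × 10^-8.
Assume [H+] ≪ 0.00029: [H+] ≈ √(2.6 × 10^-8 × 0.00029) = 2.75 × 10^-6 M
Check: 0.95% ionized — well under 5%, approximation valid.
pH = −log(2.75 × 10^-6) = 5.56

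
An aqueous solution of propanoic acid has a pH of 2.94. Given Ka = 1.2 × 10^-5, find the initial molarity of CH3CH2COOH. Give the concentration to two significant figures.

C₀ = 1.1 × 10^-1 M

[H+] = 10^(-2.94) = 1.15 × 10^-3 M = x
Ka = x²/(C₀ − x) ⇒ C₀ = x + x²/Ka
C₀ = 1.15 × 10^-3 + (1.15 × 10^-3)²/(1.2 × 10^-5) = 1.11 × 10^-1 M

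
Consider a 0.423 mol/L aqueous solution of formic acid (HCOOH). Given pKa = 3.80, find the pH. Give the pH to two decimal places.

pH = 2.09

HCOOH ⇌ HCOO- + H+
Ka = 10^(−3.80) = 1.58 × 10^-4
Let x = [H+] at equilibrium. Ka = x²/(0.423 − x).
Since Ka ≪ C₀, x ≈ √(Ka·C₀) = 8.18 × 10^-3 M.
(x/C₀ = 1.9% < 5%, so the approximation holds.)
pH = −log(8.18 × 10^-3) = 2.09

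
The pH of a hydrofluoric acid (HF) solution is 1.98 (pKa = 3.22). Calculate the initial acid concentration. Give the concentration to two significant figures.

[H+] = 10^(-1.98) = 1.05 × 10^-2 M = x
Ka = 10^(−3.22) = 6.03 × 10^-4
Ka = x²/(C₀ − x) ⇒ C₀ = x + x²/Ka
C₀ = 1.05 × 10^-2 + (1.05 × 10^-2)²/(6.03 × 10^-4) = 1.93 × 10^-1 M

C₀ = 1.9 × 10^-1 M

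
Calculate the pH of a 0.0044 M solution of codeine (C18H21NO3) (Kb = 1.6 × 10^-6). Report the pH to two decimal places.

C18H21NO3 + H2O ⇌ C18H22NO3+ + OH-
Kb = [OH-]²/(0.0044 − [OH-]) = 1.6 × 10^-6
Assume [OH-] ≪ 0.0044: [OH-] ≈ √(1.6 × 10^-6 × 0.0044) = 8.39 × 10^-5 M
([OH-]/C₀ = 1.9% < 5%, so the approximation holds.)
pOH = 4.08, so pH = 14.00 − pOH = 9.92

pH = 9.92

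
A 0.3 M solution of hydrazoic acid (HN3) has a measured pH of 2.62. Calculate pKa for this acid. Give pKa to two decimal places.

[H+] = 10^(-2.62) = 2.40 × 10^-3 M
At equilibrium [HA] = 0.3 − 2.40 × 10^-3 = 2.98 × 10^-1 M
Ka = [H+][A-]/[HA] = (2.40 × 10^-3)² / 2.98 × 10^-1 = 1.93 × 10^-5
pKa = -log(1.93 × 10^-5) = 4.71

pKa = 4.71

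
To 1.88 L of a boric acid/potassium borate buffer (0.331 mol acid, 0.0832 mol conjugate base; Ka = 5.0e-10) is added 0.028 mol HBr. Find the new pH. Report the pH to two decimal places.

pH = 8.49

Added H+ converts B(OH)4- to B(OH)3: B(OH)3 → 0.359 mol, B(OH)4- → 0.0552 mol.
pKa = −log(5.0 × 10^-10) = 9.301
pH = pKa + log(n_B(OH)4-/n_B(OH)3) = 9.301 + log(0.0552/0.359) = 9.301 + (-0.813)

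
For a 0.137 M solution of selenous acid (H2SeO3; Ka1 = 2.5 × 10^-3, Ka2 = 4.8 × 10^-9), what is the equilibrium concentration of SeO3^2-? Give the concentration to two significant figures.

4.8 × 10^-9 M

First ionization gives [H+] ≈ [HSeO3-] = 1.73 × 10^-2 M.
Second step: Ka2 = [H+][SeO3^2-]/[HSeO3-] ≈ [SeO3^2-] (since [H+] ≈ [HSeO3-]).
So [SeO3^2-] ≈ Ka2.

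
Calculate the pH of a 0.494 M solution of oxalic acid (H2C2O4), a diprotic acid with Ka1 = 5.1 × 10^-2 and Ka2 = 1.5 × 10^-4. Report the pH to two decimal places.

Ka1 ≫ Ka2, so treat the first dissociation as the only significant source of H+.
Ka1 = x²/(0.494 − x) = 5.1 × 10^-2
Solving the quadratic: x = (−Ka1 + √(Ka1² + 4·Ka1·C₀))/2 = 1.35 × 10^-1 M
pH = −log(1.35 × 10^-1) = 0.87

pH = 0.87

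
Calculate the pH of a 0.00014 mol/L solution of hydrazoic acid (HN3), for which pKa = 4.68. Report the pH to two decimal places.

pH = 4.35

HN3 ⇌ N3- + H+
Ka = 10^(−4.68) = 2.09 × 10^-5
From the ICE table, Ka = [H+]²/(0.00014 − [H+]) = 2.09 × 10^-5.
[H+] is not negligible relative to C₀; solve [H+]² + 2.09e-05·[H+] − 2.93e-09 = 0.
[H+] = [−2.09e-05 + √(2.09e-05² + 1.17e-08)]/2 = 4.46 × 10^-5 M
pH = −log(4.46 × 10^-5) = 4.35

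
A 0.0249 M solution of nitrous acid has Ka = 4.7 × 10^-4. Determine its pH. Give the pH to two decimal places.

HNO2 ⇌ NO2- + H+
From the ICE table, Ka = [H+]²/(0.0249 − [H+]) = 4.7 × 10^-4.
[H+] is not negligible relative to C₀; solve [H+]² + 0.00047·[H+] − 1.17e-05 = 0.
[H+] = (−Ka + √(Ka² + 4·Ka·C₀))/2 = 3.19 × 10^-3 M
pH = −log(3.19 × 10^-3) = 2.50

pH = 2.50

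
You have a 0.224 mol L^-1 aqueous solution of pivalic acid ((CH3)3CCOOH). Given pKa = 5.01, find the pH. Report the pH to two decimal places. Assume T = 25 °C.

pH = 2.83

(CH3)3CCOOH ⇌ (CH3)3CCOO- + H+
Ka = 10^(−5.01) = 9.77 × 10^-6
Ka = [H+]²/(0.224 − [H+]) = 9.77 × 10^-6
Neglecting [H+] in the denominator: [H+] = √(9.77 × 10^-6 × 0.224) = 1.48 × 10^-3 M
([H+]/C₀ = 0.66% < 5%, so the approximation holds.)
pH = −log(1.48 × 10^-3) = 2.83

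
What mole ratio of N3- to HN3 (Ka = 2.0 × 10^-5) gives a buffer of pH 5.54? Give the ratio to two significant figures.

ratio = 6.9

pKa = -log(2.0 × 10^-5) = 4.699
pH = pKa + log(r) ⇒ log(r) = 5.54 − 4.699 = +0.841
r = [N3-]/[HN3] = 10^(+0.841) = 6.93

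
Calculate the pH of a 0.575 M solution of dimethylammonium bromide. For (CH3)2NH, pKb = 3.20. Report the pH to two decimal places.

pH = 5.52

(CH3)2NH2+ is the conjugate acid of the weak base (CH3)2NH.
Kb = 10^(−3.20) = 6.31 × 10^-4
Ka = Kw/Kb = 1.0×10^-14 / 6.31 × 10^-4 = 1.58 × 10^-11
From the ICE table, Ka = [H+]²/(0.575 − [H+]) = 1.58 × 10^-11.
Assume [H+] ≪ 0.575: [H+] ≈ √(1.58 × 10^-11 × 0.575) = 3.01 × 10^-6 M
Check: 0.00052% ionized — well under 5%, approximation valid.
pH = −log(3.01 × 10^-6) = 5.52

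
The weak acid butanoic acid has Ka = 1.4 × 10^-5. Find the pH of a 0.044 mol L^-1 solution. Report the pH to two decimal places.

CH3(CH2)2COOH ⇌ CH3(CH2)2COO- + H+
From the ICE table, Ka = x²/(0.044 − x) = 1.4 × 10^-5.
Assume x ≪ 0.044: x ≈ √(1.4 × 10^-5 × 0.044) = 7.85 × 10^-4 M
pH = −log[H+] = −log(7.85 × 10^-4) = 3.11

pH = 3.11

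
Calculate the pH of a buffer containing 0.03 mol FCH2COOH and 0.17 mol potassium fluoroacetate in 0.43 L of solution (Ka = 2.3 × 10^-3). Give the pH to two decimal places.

pKa = −log(2.3 × 10^-3) = 2.638
Using pH = pKa + log([base]/[acid]) with [base]/[acid] = 0.17/0.03:
pH = 2.638 + (+0.753) = 3.39

pH = 3.39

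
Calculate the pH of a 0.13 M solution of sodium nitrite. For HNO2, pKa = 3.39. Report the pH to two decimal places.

pH = 8.25

NO2- is the conjugate base of the weak acid HNO2.
Ka = 10^(−3.39) = 4.07 × 10^-4
Kb = Kw/Ka = 1.0×10^-14 / 4.07 × 10^-4 = 2.46 × 10^-11
Kb = [OH-]²/(0.13 − [OH-]) = 2.46 × 10^-11
Assume [OH-] ≪ 0.13: [OH-] ≈ √(2.46 × 10^-11 × 0.13) = 1.79 × 10^-6 M
([OH-]/C₀ = 0.0014% < 5%, so the approximation holds.)
pOH = 5.75, so pH = 14.00 − pOH = 8.25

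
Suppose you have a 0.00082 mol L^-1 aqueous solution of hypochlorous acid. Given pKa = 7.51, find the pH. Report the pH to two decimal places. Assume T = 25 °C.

HOCl ⇌ OCl- + H+
Ka = 10^(−7.51) = 3.09 × 10^-8
Ka = x²/(0.00082 − x) = 3.09 × 10^-8
Neglecting x in the denominator: x = √(3.09 × 10^-8 × 0.00082) = 5.03 × 10^-6 M
Check: 0.61% ionized — well under 5%, approximation valid.
pH = −log(5.03 × 10^-6) = 5.30

pH = 5.30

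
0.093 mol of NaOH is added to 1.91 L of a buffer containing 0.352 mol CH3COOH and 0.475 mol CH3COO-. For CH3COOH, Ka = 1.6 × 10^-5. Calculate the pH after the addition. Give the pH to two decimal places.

OH- converts CH3COOH to CH3COO-: CH3COOH → 0.259 mol, CH3COO- → 0.568 mol.
pKa = −log(1.6 × 10^-5) = 4.796
Henderson–Hasselbalch with mole ratio 0.568/0.259: pH = 4.796 + (+0.341)

pH = 5.14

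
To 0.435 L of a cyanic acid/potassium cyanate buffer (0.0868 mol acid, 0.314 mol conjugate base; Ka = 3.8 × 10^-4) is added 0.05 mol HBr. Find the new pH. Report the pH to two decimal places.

pH = 3.71

Added H+ converts OCN- to HOCN: HOCN → 0.137 mol, OCN- → 0.264 mol.
pKa = −log(3.8 × 10^-4) = 3.420
pH = pKa + log(n_OCN-/n_HOCN) = 3.420 + log(0.264/0.137) = 3.420 + (+0.285)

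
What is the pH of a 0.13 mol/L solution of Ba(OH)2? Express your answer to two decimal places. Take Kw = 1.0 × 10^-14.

Ba(OH)2 is a strong base (each formula unit releases 2 OH-); [OH-] = 0.26 M.
pOH = -log(0.26) = 0.59
pH = 14.00 - 0.59 = 13.41

pH = 13.41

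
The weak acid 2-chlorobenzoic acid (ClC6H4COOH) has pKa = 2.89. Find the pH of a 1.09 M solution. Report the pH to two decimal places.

ClC6H4COOH ⇌ ClC6H4COO- + H+
Ka = 10^(−2.89) = 1.29 × 10^-3
Let x = [H+] at equilibrium. Ka = x²/(1.09 − x).
Since Ka ≪ C₀, x ≈ √(Ka·C₀) = 3.75 × 10^-2 M.
(x/C₀ = 3.4% < 5%, so the approximation holds.)
pH = −log[H+] = −log(3.75 × 10^-2) = 1.43

pH = 1.43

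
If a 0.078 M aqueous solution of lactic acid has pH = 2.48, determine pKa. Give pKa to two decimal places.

[H+] = 10^(-2.48) = 3.31 × 10^-3 M
At equilibrium [HA] = 0.078 − 3.31 × 10^-3 = 7.47 × 10^-2 M
Ka = [H+][A-]/[HA] = (3.31 × 10^-3)² / 7.47 × 10^-2 = 1.47 × 10^-4
pKa = -log(1.47 × 10^-4) = 3.83

pKa = 3.83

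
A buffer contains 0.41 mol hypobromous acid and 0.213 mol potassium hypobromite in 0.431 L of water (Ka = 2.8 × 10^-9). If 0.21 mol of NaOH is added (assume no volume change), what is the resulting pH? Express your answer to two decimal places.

pH = 8.88

After neutralization: n(HOBr) = 0.2 mol, n(OBr-) = 0.423 mol.
pKa = −log(2.8 × 10^-9) = 8.553
pH = pKa + log([A⁻]/[HA]) = 8.553 + log(0.423/0.2) = 8.553 +0.325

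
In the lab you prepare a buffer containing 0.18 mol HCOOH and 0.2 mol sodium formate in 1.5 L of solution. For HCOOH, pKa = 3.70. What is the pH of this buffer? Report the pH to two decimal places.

pH = 3.75

Using pH = pKa + log([base]/[acid]) with [base]/[acid] = 0.2/0.18:
pH = 3.70 + (+0.046) = 3.75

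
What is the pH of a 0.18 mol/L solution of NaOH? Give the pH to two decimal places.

NaOH is a strong base; [OH-] = 0.18 M.
pOH = -log(0.18) = 0.74
pH = 14.00 - 0.74 = 13.26

pH = 13.26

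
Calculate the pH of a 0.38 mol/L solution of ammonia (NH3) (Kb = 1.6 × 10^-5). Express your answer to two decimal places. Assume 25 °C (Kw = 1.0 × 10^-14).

NH3 + H2O ⇌ NH4+ + OH-
Let x = [OH-] at equilibrium. Kb = x²/(0.38 − x).
Neglecting x in the denominator: x = √(1.6 × 10^-5 × 0.38) = 2.47 × 10^-3 M
(x/C₀ = 0.65% < 5%, so the approximation holds.)
pOH = −log(2.47 × 10^-3) = 2.61; pH = 14.00 − 2.61 = 11.39

pH = 11.39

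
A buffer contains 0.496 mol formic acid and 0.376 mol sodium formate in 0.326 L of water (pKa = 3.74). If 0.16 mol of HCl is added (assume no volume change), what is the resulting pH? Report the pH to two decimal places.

Added H+ converts HCOO- to HCOOH: HCOOH → 0.656 mol, HCOO- → 0.216 mol.
pH = pKa + log(n_HCOO-/n_HCOOH) = 3.74 + log(0.216/0.656) = 3.74 + (-0.482)

pH = 3.26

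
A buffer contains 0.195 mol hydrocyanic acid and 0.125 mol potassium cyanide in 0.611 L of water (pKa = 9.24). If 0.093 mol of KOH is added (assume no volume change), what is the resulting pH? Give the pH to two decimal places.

pH = 9.57

After neutralization: n(HCN) = 0.102 mol, n(CN-) = 0.218 mol.
pH = pKa + log([A⁻]/[HA]) = 9.24 + log(0.218/0.102) = 9.24 +0.330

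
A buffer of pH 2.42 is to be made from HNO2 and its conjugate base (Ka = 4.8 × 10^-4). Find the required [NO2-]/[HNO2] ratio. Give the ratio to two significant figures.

ratio = 0.13

pKa = -log(4.8 × 10^-4) = 3.319
pH = pKa + log(r) ⇒ log(r) = 2.42 − 3.319 = -0.899
r = [NO2-]/[HNO2] = 10^(-0.899) = 0.126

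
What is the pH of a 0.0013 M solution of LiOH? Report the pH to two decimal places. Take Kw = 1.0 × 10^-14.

pH = 11.11

LiOH is a strong base; [OH-] = 0.0013 M.
pOH = -log(0.0013) = 2.89
pH = 14.00 - 2.89 = 11.11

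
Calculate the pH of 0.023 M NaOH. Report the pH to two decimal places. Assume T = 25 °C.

NaOH is a strong base; [OH-] = 0.023 M.
pOH = -log(0.023) = 1.64
pH = 14.00 - 1.64 = 12.36

pH = 12.36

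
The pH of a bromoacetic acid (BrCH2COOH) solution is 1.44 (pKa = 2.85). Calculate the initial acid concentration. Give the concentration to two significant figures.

[H+] = 10^(-1.44) = 3.63 × 10^-2 M = x
Ka = 10^(−2.85) = 1.41 × 10^-3
Ka = x²/(C₀ − x) ⇒ C₀ = x + x²/Ka
C₀ = 3.63 × 10^-2 + (3.63 × 10^-2)²/(1.41 × 10^-3) = 9.71 × 10^-1 M

C₀ = 9.7 × 10^-1 M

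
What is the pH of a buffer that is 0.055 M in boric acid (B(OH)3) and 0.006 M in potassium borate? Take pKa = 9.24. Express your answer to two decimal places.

pH = 8.28

Henderson–Hasselbalch: pH = pKa + log([B(OH)4-]/[B(OH)3]) = 9.24 + log(0.006/0.055)
pH = 9.24 + (-0.962) = 8.28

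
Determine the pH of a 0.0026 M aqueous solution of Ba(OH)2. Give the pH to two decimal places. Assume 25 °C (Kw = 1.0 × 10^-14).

pH = 11.72

Ba(OH)2 is a strong base (each formula unit releases 2 OH-); [OH-] = 0.0052 M.
pOH = -log(0.0052) = 2.28
pH = 14.00 - 2.28 = 11.72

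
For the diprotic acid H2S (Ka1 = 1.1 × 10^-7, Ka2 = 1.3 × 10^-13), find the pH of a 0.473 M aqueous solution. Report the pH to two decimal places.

pH = 3.64

Ka1 ≫ Ka2, so treat the first dissociation as the only significant source of H+.
Ka1 = x²/(0.473 − x) = 1.1 × 10^-7
x ≈ √(1.1 × 10^-7 × 0.473) = 2.28 × 10^-4 M
pH = −log(2.28 × 10^-4) = 3.64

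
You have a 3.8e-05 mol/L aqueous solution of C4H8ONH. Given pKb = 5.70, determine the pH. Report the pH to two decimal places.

pH = 8.89

C4H8ONH + H2O ⇌ C4H8ONH2+ + OH-
Kb = 10^(−5.70) = 2.00 × 10^-6
Let x = [OH-] at equilibrium. Kb = x²/(3.8e-05 − x).
The 5% rule fails; solving x² + Kb·x − Kb·C₀ = 0 exactly:
x = (−Kb + √(Kb² + 4·Kb·C₀))/2 = 7.77 × 10^-6 M
pOH = 5.11, so pH = 14.00 − pOH = 8.89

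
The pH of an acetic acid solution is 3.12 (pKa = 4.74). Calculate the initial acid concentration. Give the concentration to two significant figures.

[H+] = 10^(-3.12) = 7.59 × 10^-4 M = x
Ka = 10^(−4.74) = 1.82 × 10^-5
Ka = x²/(C₀ − x) ⇒ C₀ = x + x²/Ka
C₀ = 7.59 × 10^-4 + (7.59 × 10^-4)²/(1.82 × 10^-5) = 3.24 × 10^-2 M

C₀ = 3.2 × 10^-2 M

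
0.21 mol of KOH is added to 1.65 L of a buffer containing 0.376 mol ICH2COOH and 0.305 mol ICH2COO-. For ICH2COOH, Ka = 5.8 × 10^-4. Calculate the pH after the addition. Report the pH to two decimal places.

After neutralization: n(ICH2COOH) = 0.166 mol, n(ICH2COO-) = 0.515 mol.
pKa = −log(5.8 × 10^-4) = 3.237
Henderson–Hasselbalch with mole ratio 0.515/0.166: pH = 3.237 + (+0.492)

pH = 3.73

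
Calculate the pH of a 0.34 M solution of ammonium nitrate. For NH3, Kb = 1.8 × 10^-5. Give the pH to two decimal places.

NH4+ is the conjugate acid of the weak base NH3.
Ka = Kw/Kb = 1.0×10^-14 / 1.8 × 10^-5 = 5.56 × 10^-10
Ka = [H+]²/(0.34 − [H+]) = 5.56 × 10^-10
Neglecting [H+] in the denominator: [H+] = √(5.56 × 10^-10 × 0.34) = 1.37 × 10^-5 M
([H+]/C₀ = 0.004% < 5%, so the approximation holds.)
pH = −log(1.37 × 10^-5) = 4.86

pH = 4.86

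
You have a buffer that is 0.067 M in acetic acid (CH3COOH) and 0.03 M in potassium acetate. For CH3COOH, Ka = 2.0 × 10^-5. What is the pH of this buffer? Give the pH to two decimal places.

pH = 4.35

pKa = −log(2.0 × 10^-5) = 4.699
pH = pKa + log([A⁻]/[HA]) = 4.699 + log(0.03/0.067)
pH = 4.699 + (-0.349) = 4.35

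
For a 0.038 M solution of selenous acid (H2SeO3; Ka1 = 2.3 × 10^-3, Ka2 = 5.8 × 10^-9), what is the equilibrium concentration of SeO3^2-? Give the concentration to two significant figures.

First ionization gives [H+] ≈ [HSeO3-] = 8.27 × 10^-3 M.
Second step: Ka2 = [H+][SeO3^2-]/[HSeO3-] ≈ [SeO3^2-] (since [H+] ≈ [HSeO3-]).
So [SeO3^2-] ≈ Ka2.

5.8 × 10^-9 M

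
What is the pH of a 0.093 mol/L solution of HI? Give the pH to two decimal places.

HI is a strong acid and dissociates completely, so [H+] = 0.093 M.
pH = -log(0.093) = 1.03

pH = 1.03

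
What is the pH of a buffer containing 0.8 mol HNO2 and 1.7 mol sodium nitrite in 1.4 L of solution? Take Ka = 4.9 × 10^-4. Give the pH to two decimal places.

pH = 3.64

pKa = −log(4.9 × 10^-4) = 3.310
Henderson–Hasselbalch: pH = pKa + log([NO2-]/[HNO2]) = 3.310 + log(1.7/0.8)
pH = 3.310 + (+0.327) = 3.64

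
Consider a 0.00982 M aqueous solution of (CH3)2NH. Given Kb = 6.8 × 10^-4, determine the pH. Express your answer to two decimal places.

(CH3)2NH + H2O ⇌ (CH3)2NH2+ + OH-
From the ICE table, Kb = [OH-]²/(0.00982 − [OH-]) = 6.8 × 10^-4.
The 5% rule fails; solving [OH-]² + Kb·[OH-] − Kb·C₀ = 0 exactly:
[OH-] = (−Kb + √(Kb² + 4·Kb·C₀))/2 = 2.27 × 10^-3 M
pOH = 2.64, so pH = 14.00 − pOH = 11.36

pH = 11.36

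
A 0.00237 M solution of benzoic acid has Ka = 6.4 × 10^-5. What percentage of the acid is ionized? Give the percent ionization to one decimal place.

C6H5COOH ⇌ C6H5COO- + H+; let x = [H+] at equilibrium.
Solve x² + 6.4e-05x − 1.52e-07 = 0 → x = 3.59 × 10^-4 M
% ionization = x/C₀ × 100% = 3.59 × 10^-4/0.00237 × 100% = 15.1%

15.1%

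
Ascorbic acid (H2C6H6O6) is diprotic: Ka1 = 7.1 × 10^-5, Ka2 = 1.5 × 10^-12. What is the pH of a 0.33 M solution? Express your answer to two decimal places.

pH = 2.32

Since Ka1 ≫ Ka2, the first ionization dominates [H+].
Ka1 = x²/(0.33 − x) = 7.1 × 10^-5
x ≈ √(7.1 × 10^-5 × 0.33) = 4.84 × 10^-3 M
pH = −log(4.84 × 10^-3) = 2.32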